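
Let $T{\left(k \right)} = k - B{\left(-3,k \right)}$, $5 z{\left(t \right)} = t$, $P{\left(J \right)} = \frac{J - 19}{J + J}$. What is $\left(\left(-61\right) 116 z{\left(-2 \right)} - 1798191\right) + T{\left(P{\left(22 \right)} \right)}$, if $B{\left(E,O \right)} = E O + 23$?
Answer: $- \frac{98746083}{55} \approx -1.7954 \cdot 10^{6}$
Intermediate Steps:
$B{\left(E,O \right)} = 23 + E O$
$P{\left(J \right)} = \frac{-19 + J}{2 J}$
$z{\left(t \right)} = \frac{t}{5}$
$T{\left(k \right)} = -23 + 4 k$ ($T{\left(k \right)} = k - \left(23 - 3 k\right) = k + \left(-23 + 3 k\right) = -23 + 4 k$)
$\left(\left(-61\right) 116 z{\left(-2 \right)} - 1798191\right) + T{\left(P{\left(22 \right)} \right)} = \left(\left(-61\right) 116 \cdot \frac{1}{5} \left(-2\right) - 1798191\right) - \left(23 - 4 \frac{-19 + 22}{2 \cdot 22}\right) = \left(\left(-7076\right) \left(- \frac{2}{5}\right) - 1798191\right) - \left(23 - 4 \cdot \frac{1}{2} \cdot \frac{1}{22} \cdot 3\right) = \left(\frac{14152}{5} - 1798191\right) + \left(-23 + 4 \cdot \frac{3}{44}\right) = - \frac{8976803}{5} + \left(-23 + \frac{3}{11}\right) = - \frac{8976803}{5} - \frac{250}{11} = - \frac{98746083}{55}$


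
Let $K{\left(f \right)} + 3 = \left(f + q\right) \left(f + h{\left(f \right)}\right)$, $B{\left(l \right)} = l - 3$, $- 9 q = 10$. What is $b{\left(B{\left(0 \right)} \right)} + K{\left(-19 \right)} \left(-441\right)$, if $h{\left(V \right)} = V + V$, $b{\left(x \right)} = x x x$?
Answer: $-504237$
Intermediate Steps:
$q = - \frac{10}{9}$ ($q = \left(- \frac{1}{9}\right) 10 = - \frac{10}{9} \approx -1.1111$)
$B{\left(l \right)} = -3 + l$
$b{\left(x \right)} = x^{3}$ ($b{\left(x \right)} = x^{2} x = x^{3}$)
$h{\left(V \right)} = 2 V$
$K{\left(f \right)} = -3 + 3 f \left(- \frac{10}{9} + f\right)$ ($K{\left(f \right)} = -3 + \left(f - \frac{10}{9}\right) \left(f + 2 f\right) = -3 + \left(- \frac{10}{9} + f\right) 3 f = -3 + 3 f \left(- \frac{10}{9} + f\right)$)
$b{\left(B{\left(0 \right)} \right)} + K{\left(-19 \right)} \left(-441\right) = \left(-3 + 0\right)^{3} + \left(-3 + 3 \left(-19\right)^{2} - - \frac{190}{3}\right) \left(-441\right) = \left(-3\right)^{3} + \left(-3 + 3 \cdot 361 + \frac{190}{3}\right) \left(-441\right) = -27 + \left(-3 + 1083 + \frac{190}{3}\right) \left(-441\right) = -27 + \frac{3430}{3} \left(-441\right) = -27 - 504210 = -504237$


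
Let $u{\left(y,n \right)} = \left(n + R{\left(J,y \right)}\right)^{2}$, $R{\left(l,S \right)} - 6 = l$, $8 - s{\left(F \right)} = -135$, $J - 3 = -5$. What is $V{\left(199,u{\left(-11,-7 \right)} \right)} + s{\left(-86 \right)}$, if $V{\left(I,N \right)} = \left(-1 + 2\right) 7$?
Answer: $150$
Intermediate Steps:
$J = -2$ ($J = 3 - 5 = -2$)
$s{\left(F \right)} = 143$ ($s{\left(F \right)} = 8 - -135 = 8 + 135 = 143$)
$R{\left(l,S \right)} = 6 + l$
$u{\left(y,n \right)} = \left(4 + n\right)^{2}$ ($u{\left(y,n \right)} = \left(n + \left(6 - 2\right)\right)^{2} = \left(n + 4\right)^{2} = \left(4 + n\right)^{2}$)
$V{\left(I,N \right)} = 7$ ($V{\left(I,N \right)} = 1 \cdot 7 = 7$)
$V{\left(199,u{\left(-11,-7 \right)} \right)} + s{\left(-86 \right)} = 7 + 143 = 150$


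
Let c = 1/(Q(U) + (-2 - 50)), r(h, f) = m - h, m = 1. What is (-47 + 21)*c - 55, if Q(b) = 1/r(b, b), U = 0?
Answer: -2779/51 ≈ -54.490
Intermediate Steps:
r(h, f) = 1 - h
Q(b) = 1/(1 - b)
c = -1/51 (c = 1/(-1/(-1 + 0) + (-2 - 50)) = 1/(-1/(-1) - 52) = 1/(-1*(-1) - 52) = 1/(1 - 52) = 1/(-51) = -1/51 ≈ -0.019608)
(-47 + 21)*c - 55 = (-47 + 21)*(-1/51) - 55 = -26*(-1/51) - 55 = 26/51 - 55 = -2779/51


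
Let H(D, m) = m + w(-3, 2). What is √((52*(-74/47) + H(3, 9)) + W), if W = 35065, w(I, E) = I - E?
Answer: 103*√7285/47 ≈ 187.05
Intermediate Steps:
H(D, m) = -5 + m (H(D, m) = m + (-3 - 1*2) = m + (-3 - 2) = m - 5 = -5 + m)
√((52*(-74/47) + H(3, 9)) + W) = √((52*(-74/47) + (-5 + 9)) + 35065) = √((52*(-74*1/47) + 4) + 35065) = √((52*(-74/47) + 4) + 35065) = √((-3848/47 + 4) + 35065) = √(-3660/47 + 35065) = √(1644395/47) = 103*√7285/47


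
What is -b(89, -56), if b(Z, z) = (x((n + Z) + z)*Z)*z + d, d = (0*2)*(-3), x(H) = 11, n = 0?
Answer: 54824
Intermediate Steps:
d = 0 (d = 0*(-3) = 0)
b(Z, z) = 11*Z*z (b(Z, z) = (11*Z)*z + 0 = 11*Z*z + 0 = 11*Z*z)
-b(89, -56) = -11*89*(-56) = -1*(-54824) = 54824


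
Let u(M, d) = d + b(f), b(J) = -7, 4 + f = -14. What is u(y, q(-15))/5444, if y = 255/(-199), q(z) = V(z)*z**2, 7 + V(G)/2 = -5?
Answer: -5407/5444 ≈ -0.99320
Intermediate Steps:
f = -18 (f = -4 - 14 = -18)
V(G) = -24 (V(G) = -14 + 2*(-5) = -14 - 10 = -24)
q(z) = -24*z**2
y = -255/199 (y = 255*(-1/199) = -255/199 ≈ -1.2814)
u(M, d) = -7 + d (u(M, d) = d - 7 = -7 + d)
u(y, q(-15))/5444 = (-7 - 24*(-15)**2)/5444 = (-7 - 24*225)*(1/5444) = (-7 - 5400)*(1/5444) = -5407*1/5444 = -5407/5444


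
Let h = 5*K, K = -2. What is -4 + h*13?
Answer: -134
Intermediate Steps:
h = -10 (h = 5*(-2) = -10)
-4 + h*13 = -4 - 10*13 = -4 - 130 = -134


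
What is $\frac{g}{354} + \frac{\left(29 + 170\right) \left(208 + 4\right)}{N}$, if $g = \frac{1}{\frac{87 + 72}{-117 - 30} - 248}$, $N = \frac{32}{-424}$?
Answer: $- \frac{2415159744919}{4320570} \approx -5.5899 \cdot 10^{5}$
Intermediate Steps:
$N = - \frac{4}{53}$ ($N = 32 \left(- \frac{1}{424}\right) = - \frac{4}{53} \approx -0.075472$)
$g = - \frac{49}{12205}$ ($g = \frac{1}{\frac{159}{-147} - 248} = \frac{1}{159 \left(- \frac{1}{147}\right) - 248} = \frac{1}{- \frac{53}{49} - 248} = \frac{1}{- \frac{12205}{49}} = - \frac{49}{12205} \approx -0.0040147$)
$\frac{g}{354} + \frac{\left(29 + 170\right) \left(208 + 4\right)}{N} = - \frac{49}{12205 \cdot 354} + \frac{\left(29 + 170\right) \left(208 + 4\right)}{- \frac{4}{53}} = \left(- \frac{49}{12205}\right) \frac{1}{354} + 199 \cdot 212 \left(- \frac{53}{4}\right) = - \frac{49}{4320570} + 42188 \left(- \frac{53}{4}\right) = - \frac{49}{4320570} - 558991 = - \frac{2415159744919}{4320570}$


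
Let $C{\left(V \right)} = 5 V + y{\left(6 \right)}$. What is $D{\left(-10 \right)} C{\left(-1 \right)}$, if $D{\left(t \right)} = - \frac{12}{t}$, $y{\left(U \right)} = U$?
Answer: $\frac{6}{5} \approx 1.2$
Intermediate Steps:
$C{\left(V \right)} = 6 + 5 V$ ($C{\left(V \right)} = 5 V + 6 = 6 + 5 V$)
$D{\left(-10 \right)} C{\left(-1 \right)} = - \frac{12}{-10} \left(6 + 5 \left(-1\right)\right) = \left(-12\right) \left(- \frac{1}{10}\right) \left(6 - 5\right) = \frac{6}{5} \cdot 1 = \frac{6}{5}$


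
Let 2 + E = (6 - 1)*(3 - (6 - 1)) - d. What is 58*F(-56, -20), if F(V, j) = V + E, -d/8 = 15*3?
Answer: 16936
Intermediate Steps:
d = -360 (d = -120*3 = -8*45 = -360)
E = 348 (E = -2 + ((6 - 1)*(3 - (6 - 1)) - 1*(-360)) = -2 + (5*(3 - 1*5) + 360) = -2 + (5*(3 - 5) + 360) = -2 + (5*(-2) + 360) = -2 + (-10 + 360) = -2 + 350 = 348)
F(V, j) = 348 + V (F(V, j) = V + 348 = 348 + V)
58*F(-56, -20) = 58*(348 - 56) = 58*292 = 16936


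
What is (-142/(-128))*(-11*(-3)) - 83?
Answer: -2969/64 ≈ -46.391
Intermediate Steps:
(-142/(-128))*(-11*(-3)) - 83 = -142*(-1/128)*33 - 83 = (71/64)*33 - 83 = 2343/64 - 83 = -2969/64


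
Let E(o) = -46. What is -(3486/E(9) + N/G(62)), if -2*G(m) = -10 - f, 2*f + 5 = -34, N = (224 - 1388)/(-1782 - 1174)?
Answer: 24500235/322943 ≈ 75.865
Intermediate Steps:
N = 291/739 (N = -1164/(-2956) = -1164*(-1/2956) = 291/739 ≈ 0.39378)
f = -39/2 (f = -5/2 + (½)*(-34) = -5/2 - 17 = -39/2 ≈ -19.500)
G(m) = -19/4 (G(m) = -(-10 - 1*(-39/2))/2 = -(-10 + 39/2)/2 = -½*19/2 = -19/4)
-(3486/E(9) + N/G(62)) = -(3486/(-46) + 291/(739*(-19/4))) = -(3486*(-1/46) + (291/739)*(-4/19)) = -(-1743/23 - 1164/14041) = -1*(-24500235/322943) = 24500235/322943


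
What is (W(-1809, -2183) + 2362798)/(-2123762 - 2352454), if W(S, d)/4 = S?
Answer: -1177781/2238108 ≈ -0.52624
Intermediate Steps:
W(S, d) = 4*S
(W(-1809, -2183) + 2362798)/(-2123762 - 2352454) = (4*(-1809) + 2362798)/(-2123762 - 2352454) = (-7236 + 2362798)/(-4476216) = 2355562*(-1/4476216) = -1177781/2238108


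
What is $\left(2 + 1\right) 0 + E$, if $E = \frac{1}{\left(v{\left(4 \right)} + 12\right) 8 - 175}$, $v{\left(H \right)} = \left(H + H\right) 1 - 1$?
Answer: $- \frac{1}{23} \approx -0.043478$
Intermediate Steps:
$v{\left(H \right)} = -1 + 2 H$ ($v{\left(H \right)} = 2 H 1 - 1 = 2 H - 1 = -1 + 2 H$)
$E = - \frac{1}{23}$ ($E = \frac{1}{\left(\left(-1 + 2 \cdot 4\right) + 12\right) 8 - 175} = \frac{1}{\left(\left(-1 + 8\right) + 12\right) 8 - 175} = \frac{1}{\left(7 + 12\right) 8 - 175} = \frac{1}{19 \cdot 8 - 175} = \frac{1}{152 - 175} = \frac{1}{-23} = - \frac{1}{23} \approx -0.043478$)
$\left(2 + 1\right) 0 + E = \left(2 + 1\right) 0 - \frac{1}{23} = 3 \cdot 0 - \frac{1}{23} = 0 - \frac{1}{23} = - \frac{1}{23}$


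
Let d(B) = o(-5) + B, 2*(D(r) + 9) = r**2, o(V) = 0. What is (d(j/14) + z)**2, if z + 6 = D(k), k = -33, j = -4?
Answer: 54893281/196 ≈ 2.8007e+5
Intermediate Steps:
D(r) = -9 + r**2/2
z = 1059/2 (z = -6 + (-9 + (1/2)*(-33)**2) = -6 + (-9 + (1/2)*1089) = -6 + (-9 + 1089/2) = -6 + 1071/2 = 1059/2 ≈ 529.50)
d(B) = B (d(B) = 0 + B = B)
(d(j/14) + z)**2 = (-4/14 + 1059/2)**2 = (-4*1/14 + 1059/2)**2 = (-2/7 + 1059/2)**2 = (7409/14)**2 = 54893281/196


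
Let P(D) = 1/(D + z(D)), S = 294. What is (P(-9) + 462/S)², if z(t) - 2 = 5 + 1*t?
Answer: 12996/5929 ≈ 2.1919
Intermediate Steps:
z(t) = 7 + t (z(t) = 2 + (5 + 1*t) = 2 + (5 + t) = 7 + t)
P(D) = 1/(7 + 2*D) (P(D) = 1/(D + (7 + D)) = 1/(7 + 2*D))
(P(-9) + 462/S)² = (1/(7 + 2*(-9)) + 462/294)² = (1/(7 - 18) + 462*(1/294))² = (1/(-11) + 11/7)² = (-1/11 + 11/7)² = (114/77)² = 12996/5929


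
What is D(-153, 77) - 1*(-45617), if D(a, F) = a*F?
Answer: 33836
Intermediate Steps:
D(a, F) = F*a
D(-153, 77) - 1*(-45617) = 77*(-153) - 1*(-45617) = -11781 + 45617 = 33836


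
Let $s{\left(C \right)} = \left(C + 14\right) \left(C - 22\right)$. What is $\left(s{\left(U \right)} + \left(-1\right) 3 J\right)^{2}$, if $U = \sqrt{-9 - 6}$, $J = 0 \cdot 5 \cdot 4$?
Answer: $103369 + 5168 i \sqrt{15} \approx 1.0337 \cdot 10^{5} + 20016.0 i$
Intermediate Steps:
$J = 0$ ($J = 0 \cdot 4 = 0$)
$U = i \sqrt{15}$ ($U = \sqrt{-15} = i \sqrt{15} \approx 3.873 i$)
$s{\left(C \right)} = \left(-22 + C\right) \left(14 + C\right)$ ($s{\left(C \right)} = \left(14 + C\right) \left(-22 + C\right) = \left(-22 + C\right) \left(14 + C\right)$)
$\left(s{\left(U \right)} + \left(-1\right) 3 J\right)^{2} = \left(\left(-308 + \left(i \sqrt{15}\right)^{2} - 8 i \sqrt{15}\right) + \left(-1\right) 3 \cdot 0\right)^{2} = \left(\left(-308 - 15 - 8 i \sqrt{15}\right) - 0\right)^{2} = \left(\left(-323 - 8 i \sqrt{15}\right) + 0\right)^{2} = \left(-323 - 8 i \sqrt{15}\right)^{2}$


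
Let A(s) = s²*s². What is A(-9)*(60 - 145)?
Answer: -557685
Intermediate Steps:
A(s) = s⁴
A(-9)*(60 - 145) = (-9)⁴*(60 - 145) = 6561*(-85) = -557685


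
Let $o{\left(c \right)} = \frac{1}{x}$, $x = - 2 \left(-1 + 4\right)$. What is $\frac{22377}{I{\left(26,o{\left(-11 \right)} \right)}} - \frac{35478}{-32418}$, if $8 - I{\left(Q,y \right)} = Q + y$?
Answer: $- \frac{241594965}{192707} \approx -1253.7$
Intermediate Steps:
$x = -6$ ($x = \left(-2\right) 3 = -6$)
$o{\left(c \right)} = - \frac{1}{6}$ ($o{\left(c \right)} = \frac{1}{-6} = - \frac{1}{6}$)
$I{\left(Q,y \right)} = 8 - Q - y$ ($I{\left(Q,y \right)} = 8 - \left(Q + y\right) = 8 - Q - y$)
$\frac{22377}{I{\left(26,o{\left(-11 \right)} \right)}} - \frac{35478}{-32418} = \frac{22377}{8 - 26 - - \frac{1}{6}} - \frac{35478}{-32418} = \frac{22377}{8 - 26 + \frac{1}{6}} - - \frac{1971}{1801} = \frac{22377}{- \frac{107}{6}} + \frac{1971}{1801} = 22377 \left(- \frac{6}{107}\right) + \frac{1971}{1801} = - \frac{134262}{107} + \frac{1971}{1801} = - \frac{241594965}{192707}$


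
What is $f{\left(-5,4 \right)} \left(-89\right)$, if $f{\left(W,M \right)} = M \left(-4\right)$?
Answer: $1424$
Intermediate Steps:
$f{\left(W,M \right)} = - 4 M$
$f{\left(-5,4 \right)} \left(-89\right) = \left(-4\right) 4 \left(-89\right) = \left(-16\right) \left(-89\right) = 1424$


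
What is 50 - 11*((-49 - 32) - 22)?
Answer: 1183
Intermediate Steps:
50 - 11*((-49 - 32) - 22) = 50 - 11*(-81 - 22) = 50 - 11*(-103) = 50 + 1133 = 1183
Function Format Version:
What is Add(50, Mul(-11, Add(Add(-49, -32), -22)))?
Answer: 1183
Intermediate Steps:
Add(50, Mul(-11, Add(Add(-49, -32), -22))) = Add(50, Mul(-11, Add(-81, -22))) = Add(50, Mul(-11, -103)) = Add(50, 1133) = 1183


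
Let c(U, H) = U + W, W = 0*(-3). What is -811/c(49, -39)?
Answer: -811/49 ≈ -16.551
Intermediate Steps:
W = 0
c(U, H) = U (c(U, H) = U + 0 = U)
-811/c(49, -39) = -811/49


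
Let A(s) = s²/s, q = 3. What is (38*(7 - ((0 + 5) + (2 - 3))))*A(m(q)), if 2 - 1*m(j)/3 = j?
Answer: -342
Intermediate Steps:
m(j) = 6 - 3*j
A(s) = s
(38*(7 - ((0 + 5) + (2 - 3))))*A(m(q)) = (38*(7 - ((0 + 5) + (2 - 3))))*(6 - 3*3) = (38*(7 - (5 - 1)))*(6 - 9) = (38*(7 - 1*4))*(-3) = (38*(7 - 4))*(-3) = (38*3)*(-3) = 114*(-3) = -342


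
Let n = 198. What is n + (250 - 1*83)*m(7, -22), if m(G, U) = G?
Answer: 1367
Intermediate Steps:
n + (250 - 1*83)*m(7, -22) = 198 + (250 - 1*83)*7 = 198 + (250 - 83)*7 = 198 + 167*7 = 198 + 1169 = 1367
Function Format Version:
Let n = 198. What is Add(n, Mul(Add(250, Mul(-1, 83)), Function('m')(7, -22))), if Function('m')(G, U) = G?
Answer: 1367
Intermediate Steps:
Add(n, Mul(Add(250, Mul(-1, 83)), Function('m')(7, -22))) = Add(198, Mul(Add(250, Mul(-1, 83)), 7)) = Add(198, Mul(Add(250, -83), 7)) = Add(198, Mul(167, 7)) = Add(198, 1169) = 1367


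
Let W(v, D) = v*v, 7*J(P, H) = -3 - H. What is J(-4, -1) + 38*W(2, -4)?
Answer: 1062/7 ≈ 151.71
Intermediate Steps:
J(P, H) = -3/7 - H/7 (J(P, H) = (-3 - H)/7 = -3/7 - H/7)
W(v, D) = v²
J(-4, -1) + 38*W(2, -4) = (-3/7 - ⅐*(-1)) + 38*2² = (-3/7 + ⅐) + 38*4 = -2/7 + 152 = 1062/7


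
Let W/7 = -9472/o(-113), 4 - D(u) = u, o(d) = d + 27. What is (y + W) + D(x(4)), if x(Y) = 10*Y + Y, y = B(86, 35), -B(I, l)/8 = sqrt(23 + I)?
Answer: 31432/43 - 8*sqrt(109) ≈ 647.45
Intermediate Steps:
o(d) = 27 + d
B(I, l) = -8*sqrt(23 + I)
y = -8*sqrt(109) (y = -8*sqrt(23 + 86) = -8*sqrt(109) ≈ -83.522)
x(Y) = 11*Y
D(u) = 4 - u
W = 33152/43 (W = 7*(-9472/(27 - 113)) = 7*(-9472/(-86)) = 7*(-9472*(-1/86)) = 7*(4736/43) = 33152/43 ≈ 770.98)
(y + W) + D(x(4)) = (-8*sqrt(109) + 33152/43) + (4 - 11*4) = (33152/43 - 8*sqrt(109)) + (4 - 1*44) = (33152/43 - 8*sqrt(109)) + (4 - 44) = (33152/43 - 8*sqrt(109)) - 40 = 31432/43 - 8*sqrt(109)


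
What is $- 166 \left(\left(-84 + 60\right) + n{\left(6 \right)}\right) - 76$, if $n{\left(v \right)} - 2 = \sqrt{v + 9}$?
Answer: $3576 - 166 \sqrt{15} \approx 2933.1$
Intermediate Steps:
$n{\left(v \right)} = 2 + \sqrt{9 + v}$ ($n{\left(v \right)} = 2 + \sqrt{v + 9} = 2 + \sqrt{9 + v}$)
$- 166 \left(\left(-84 + 60\right) + n{\left(6 \right)}\right) - 76 = - 166 \left(\left(-84 + 60\right) + \left(2 + \sqrt{9 + 6}\right)\right) - 76 = - 166 \left(-24 + \left(2 + \sqrt{15}\right)\right) - 76 = - 166 \left(-22 + \sqrt{15}\right) - 76 = \left(3652 - 166 \sqrt{15}\right) - 76 = 3576 - 166 \sqrt{15}$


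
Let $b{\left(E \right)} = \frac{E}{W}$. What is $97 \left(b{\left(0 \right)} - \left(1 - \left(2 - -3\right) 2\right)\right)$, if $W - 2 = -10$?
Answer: $873$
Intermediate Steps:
$W = -8$ ($W = 2 - 10 = -8$)
$b{\left(E \right)} = - \frac{E}{8}$ ($b{\left(E \right)} = \frac{E}{-8} = E \left(- \frac{1}{8}\right) = - \frac{E}{8}$)
$97 \left(b{\left(0 \right)} - \left(1 - \left(2 - -3\right) 2\right)\right) = 97 \left(\left(- \frac{1}{8}\right) 0 - \left(1 - \left(2 - -3\right) 2\right)\right) = 97 \left(0 - \left(1 - \left(2 + 3\right) 2\right)\right) = 97 \left(0 + \left(-1 + 5 \cdot 2\right)\right) = 97 \left(0 + \left(-1 + 10\right)\right) = 97 \left(0 + 9\right) = 97 \cdot 9 = 873$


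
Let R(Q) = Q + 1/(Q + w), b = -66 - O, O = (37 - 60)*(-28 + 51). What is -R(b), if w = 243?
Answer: -326879/706 ≈ -463.00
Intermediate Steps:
O = -529 (O = -23*23 = -529)
b = 463 (b = -66 - 1*(-529) = -66 + 529 = 463)
R(Q) = Q + 1/(243 + Q) (R(Q) = Q + 1/(Q + 243) = Q + 1/(243 + Q))
-R(b) = -(1 + 463² + 243*463)/(243 + 463) = -(1 + 214369 + 112509)/706 = -326879/706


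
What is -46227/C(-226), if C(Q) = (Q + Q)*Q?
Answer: -46227/102152 ≈ -0.45253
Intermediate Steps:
C(Q) = 2*Q**2 (C(Q) = (2*Q)*Q = 2*Q**2)
-46227/C(-226) = -46227/(2*(-226)**2) = -46227/(2*51076) = -46227/102152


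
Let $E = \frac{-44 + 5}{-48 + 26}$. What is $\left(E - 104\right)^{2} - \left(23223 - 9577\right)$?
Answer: $- \frac{1546663}{484} \approx -3195.6$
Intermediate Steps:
$E = \frac{39}{22}$ ($E = - \frac{39}{-22} = \left(-39\right) \left(- \frac{1}{22}\right) = \frac{39}{22} \approx 1.7727$)
$\left(E - 104\right)^{2} - \left(23223 - 9577\right) = \left(\frac{39}{22} - 104\right)^{2} - \left(23223 - 9577\right) = \left(- \frac{2249}{22}\right)^{2} - 13646 = \frac{5058001}{484} - 13646 = - \frac{1546663}{484}$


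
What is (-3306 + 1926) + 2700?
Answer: 1320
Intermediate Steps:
(-3306 + 1926) + 2700 = -1380 + 2700 = 1320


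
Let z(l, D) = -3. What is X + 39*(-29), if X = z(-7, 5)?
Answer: -1134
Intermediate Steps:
X = -3
X + 39*(-29) = -3 + 39*(-29) = -3 - 1131 = -1134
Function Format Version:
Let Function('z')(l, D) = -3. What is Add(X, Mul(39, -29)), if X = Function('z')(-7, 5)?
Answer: -1134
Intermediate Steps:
X = -3
Add(X, Mul(39, -29)) = Add(-3, Mul(39, -29)) = Add(-3, -1131) = -1134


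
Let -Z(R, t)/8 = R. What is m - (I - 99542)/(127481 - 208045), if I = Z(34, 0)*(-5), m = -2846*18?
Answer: -2063615387/40282 ≈ -51229.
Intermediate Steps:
Z(R, t) = -8*R
m = -51228
I = 1360 (I = -8*34*(-5) = -272*(-5) = 1360)
m - (I - 99542)/(127481 - 208045) = -51228 - (1360 - 99542)/(127481 - 208045) = -51228 - (-98182)/(-80564) = -51228 - (-98182)*(-1)/80564 = -51228 - 1*49091/40282 = -51228 - 49091/40282 = -2063615387/40282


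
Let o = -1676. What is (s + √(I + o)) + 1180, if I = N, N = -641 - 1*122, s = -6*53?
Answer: 862 + 3*I*√271 ≈ 862.0 + 49.386*I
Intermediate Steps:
s = -318
N = -763 (N = -641 - 122 = -763)
I = -763
(s + √(I + o)) + 1180 = (-318 + √(-763 - 1676)) + 1180 = (-318 + √(-2439)) + 1180 = (-318 + 3*I*√271) + 1180 = 862 + 3*I*√271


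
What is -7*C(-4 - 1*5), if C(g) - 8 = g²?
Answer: -623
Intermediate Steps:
C(g) = 8 + g²
-7*C(-4 - 1*5) = -7*(8 + (-4 - 1*5)²) = -7*(8 + (-4 - 5)²) = -7*(8 + (-9)²) = -7*(8 + 81) = -7*89 = -623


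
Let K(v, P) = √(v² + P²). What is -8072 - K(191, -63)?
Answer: -8072 - 5*√1618 ≈ -8273.1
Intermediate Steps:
K(v, P) = √(P² + v²)
-8072 - K(191, -63) = -8072 - √((-63)² + 191²) = -8072 - √(3969 + 36481) = -8072 - √40450 = -8072 - 5*√1618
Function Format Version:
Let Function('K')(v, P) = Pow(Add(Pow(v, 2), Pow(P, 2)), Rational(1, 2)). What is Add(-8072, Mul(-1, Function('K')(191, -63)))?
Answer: Add(-8072, Mul(-5, Pow(1618, Rational(1, 2)))) ≈ -8273.1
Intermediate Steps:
Function('K')(v, P) = Pow(Add(Pow(P, 2), Pow(v, 2)), Rational(1, 2))
Add(-8072, Mul(-1, Function('K')(191, -63))) = Add(-8072, Mul(-1, Pow(Add(Pow(-63, 2), Pow(191, 2)), Rational(1, 2)))) = Add(-8072, Mul(-1, Pow(Add(3969, 36481), Rational(1, 2)))) = Add(-8072, Mul(-1, Pow(40450, Rational(1, 2)))) = Add(-8072, Mul(-1, Mul(5, Pow(1618, Rational(1, 2))))) = Add(-8072, Mul(-5, Pow(1618, Rational(1, 2))))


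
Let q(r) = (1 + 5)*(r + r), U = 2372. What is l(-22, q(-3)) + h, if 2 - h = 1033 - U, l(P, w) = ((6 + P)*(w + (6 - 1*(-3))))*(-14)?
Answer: -4707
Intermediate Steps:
q(r) = 12*r (q(r) = 6*(2*r) = 12*r)
l(P, w) = -14*(6 + P)*(9 + w) (l(P, w) = ((6 + P)*(w + (6 + 3)))*(-14) = ((6 + P)*(w + 9))*(-14) = ((6 + P)*(9 + w))*(-14) = -14*(6 + P)*(9 + w))
h = 1341 (h = 2 - (1033 - 1*2372) = 2 - (1033 - 2372) = 2 - 1*(-1339) = 2 + 1339 = 1341)
l(-22, q(-3)) + h = (-756 - 126*(-22) - 1008*(-3) - 14*(-22)*12*(-3)) + 1341 = (-756 + 2772 - 84*(-36) - 14*(-22)*(-36)) + 1341 = (-756 + 2772 + 3024 - 11088) + 1341 = -6048 + 1341 = -4707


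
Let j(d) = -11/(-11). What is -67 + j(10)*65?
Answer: -2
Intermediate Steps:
j(d) = 1 (j(d) = -11*(-1/11) = 1)
-67 + j(10)*65 = -67 + 1*65 = -67 + 65 = -2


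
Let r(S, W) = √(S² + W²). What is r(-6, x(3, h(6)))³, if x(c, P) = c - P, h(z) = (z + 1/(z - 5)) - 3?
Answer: 37*√37 ≈ 225.06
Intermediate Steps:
h(z) = -3 + z + 1/(-5 + z) (h(z) = (z + 1/(-5 + z)) - 3 = -3 + z + 1/(-5 + z))
r(-6, x(3, h(6)))³ = (√((-6)² + (3 - (16 + 6² - 8*6)/(-5 + 6))²))³ = (√(36 + (3 - (16 + 36 - 48)/1)²))³ = (√(36 + (3 - 4)²))³ = (√(36 + (-1)²))³ = (√(36 + 1))³ = (√37)³ = 37*√37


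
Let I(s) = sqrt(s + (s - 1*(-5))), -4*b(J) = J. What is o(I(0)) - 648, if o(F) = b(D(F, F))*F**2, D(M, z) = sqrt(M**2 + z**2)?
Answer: -648 - 5*sqrt(10)/4 ≈ -651.95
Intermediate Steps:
b(J) = -J/4
I(s) = sqrt(5 + 2*s) (I(s) = sqrt(s + (s + 5)) = sqrt(s + (5 + s)) = sqrt(5 + 2*s))
o(F) = -sqrt(2)*F**2*sqrt(F**2)/4 (o(F) = (-sqrt(F**2 + F**2)/4)*F**2 = (-sqrt(2)*sqrt(F**2)/4)*F**2 = -sqrt(2)*F**2*sqrt(F**2)/4)
o(I(0)) - 648 = -sqrt(2)*(sqrt(5 + 2*0))**2*sqrt((sqrt(5 + 2*0))**2)/4 - 648 = -sqrt(2)*(sqrt(5 + 0))**2*sqrt((sqrt(5 + 0))**2)/4 - 648 = -sqrt(2)*(sqrt(5))**2*sqrt((sqrt(5))**2)/4 - 648 = -1/4*sqrt(2)*5*sqrt(5) - 648 = -5*sqrt(10)/4 - 648 = -648 - 5*sqrt(10)/4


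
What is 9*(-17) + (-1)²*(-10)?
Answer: -163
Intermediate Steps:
9*(-17) + (-1)²*(-10) = -153 + 1*(-10) = -153 - 10 = -163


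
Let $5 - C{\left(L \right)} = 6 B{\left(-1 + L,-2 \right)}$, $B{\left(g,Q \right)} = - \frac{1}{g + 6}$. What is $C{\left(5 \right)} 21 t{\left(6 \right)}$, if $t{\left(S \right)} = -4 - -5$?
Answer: $\frac{588}{5} \approx 117.6$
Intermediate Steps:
$t{\left(S \right)} = 1$ ($t{\left(S \right)} = -4 + 5 = 1$)
$B{\left(g,Q \right)} = - \frac{1}{6 + g}$
$C{\left(L \right)} = 5 + \frac{6}{5 + L}$ ($C{\left(L \right)} = 5 - 6 \left(- \frac{1}{6 + \left(-1 + L\right)}\right) = 5 - 6 \left(- \frac{1}{5 + L}\right) = 5 - - \frac{6}{5 + L} = 5 + \frac{6}{5 + L}$)
$C{\left(5 \right)} 21 t{\left(6 \right)} = \frac{31 + 5 \cdot 5}{5 + 5} \cdot 21 \cdot 1 = \frac{31 + 25}{10} \cdot 21 \cdot 1 = \frac{1}{10} \cdot 56 \cdot 21 \cdot 1 = \frac{28}{5} \cdot 21 \cdot 1 = \frac{588}{5} \cdot 1 = \frac{588}{5}$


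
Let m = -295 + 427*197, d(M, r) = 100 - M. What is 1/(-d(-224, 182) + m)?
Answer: 1/83500 ≈ 1.1976e-5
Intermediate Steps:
m = 83824 (m = -295 + 84119 = 83824)
1/(-d(-224, 182) + m) = 1/(-(100 - 1*(-224)) + 83824) = 1/(-(100 + 224) + 83824) = 1/(-1*324 + 83824) = 1/(-324 + 83824) = 1/83500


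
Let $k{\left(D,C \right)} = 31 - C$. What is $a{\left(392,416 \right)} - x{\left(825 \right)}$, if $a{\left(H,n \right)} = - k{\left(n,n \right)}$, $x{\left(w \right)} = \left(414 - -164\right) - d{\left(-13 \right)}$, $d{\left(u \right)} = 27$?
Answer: $-166$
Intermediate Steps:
$x{\left(w \right)} = 551$ ($x{\left(w \right)} = \left(414 - -164\right) - 27 = \left(414 + 164\right) - 27 = 578 - 27 = 551$)
$a{\left(H,n \right)} = -31 + n$ ($a{\left(H,n \right)} = - (31 - n) = -31 + n$)
$a{\left(392,416 \right)} - x{\left(825 \right)} = \left(-31 + 416\right) - 551 = 385 - 551 = -166$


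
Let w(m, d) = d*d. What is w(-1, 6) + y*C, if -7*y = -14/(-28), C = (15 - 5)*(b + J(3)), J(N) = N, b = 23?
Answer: 122/7 ≈ 17.429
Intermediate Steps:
w(m, d) = d**2
C = 260 (C = (15 - 5)*(23 + 3) = 10*26 = 260)
y = -1/14 (y = -(-2)/(-28) = -(-2)*(-1)/28 = -1/7*1/2 = -1/14 ≈ -0.071429)
w(-1, 6) + y*C = 6**2 - 1/14*260 = 36 - 130/7 = 122/7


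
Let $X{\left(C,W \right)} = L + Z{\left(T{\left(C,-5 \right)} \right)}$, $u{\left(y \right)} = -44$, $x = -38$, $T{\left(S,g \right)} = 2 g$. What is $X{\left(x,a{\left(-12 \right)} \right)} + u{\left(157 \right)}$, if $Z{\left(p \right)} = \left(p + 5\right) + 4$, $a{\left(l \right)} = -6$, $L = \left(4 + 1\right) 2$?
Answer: $-35$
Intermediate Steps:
$L = 10$ ($L = 5 \cdot 2 = 10$)
$Z{\left(p \right)} = 9 + p$ ($Z{\left(p \right)} = \left(5 + p\right) + 4 = 9 + p$)
$X{\left(C,W \right)} = 9$ ($X{\left(C,W \right)} = 10 + \left(9 + 2 \left(-5\right)\right) = 10 + \left(9 - 10\right) = 10 - 1 = 9$)
$X{\left(x,a{\left(-12 \right)} \right)} + u{\left(157 \right)} = 9 - 44 = -35$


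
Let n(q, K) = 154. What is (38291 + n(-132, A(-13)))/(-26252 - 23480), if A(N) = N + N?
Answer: -38445/49732 ≈ -0.77304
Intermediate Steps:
A(N) = 2*N
(38291 + n(-132, A(-13)))/(-26252 - 23480) = (38291 + 154)/(-26252 - 23480) = 38445/(-49732) = 38445*(-1/49732) = -38445/49732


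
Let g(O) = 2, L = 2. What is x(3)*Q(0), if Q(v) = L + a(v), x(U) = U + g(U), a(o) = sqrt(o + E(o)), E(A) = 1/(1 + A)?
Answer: 15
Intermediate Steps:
a(o) = sqrt(o + 1/(1 + o))
x(U) = 2 + U (x(U) = U + 2 = 2 + U)
Q(v) = 2 + sqrt((1 + v*(1 + v))/(1 + v))
x(3)*Q(0) = (2 + 3)*(2 + sqrt((1 + 0*(1 + 0))/(1 + 0))) = 5*(2 + sqrt((1 + 0*1)/1)) = 5*(2 + sqrt(1*(1 + 0))) = 5*(2 + sqrt(1*1)) = 5*(2 + sqrt(1)) = 5*(2 + 1) = 5*3 = 15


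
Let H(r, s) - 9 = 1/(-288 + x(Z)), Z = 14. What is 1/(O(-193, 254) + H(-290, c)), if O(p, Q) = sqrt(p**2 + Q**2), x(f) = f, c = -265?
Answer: -135082/1526806583 + 75076*sqrt(101765)/7634032915 ≈ 0.0030488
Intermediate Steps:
O(p, Q) = sqrt(Q**2 + p**2)
H(r, s) = 2465/274 (H(r, s) = 9 + 1/(-288 + 14) = 9 + 1/(-274) = 9 - 1/274 = 2465/274)
1/(O(-193, 254) + H(-290, c)) = 1/(sqrt(254**2 + (-193)**2) + 2465/274) = 1/(sqrt(64516 + 37249) + 2465/274) = 1/(sqrt(101765) + 2465/274) = 1/(2465/274 + sqrt(101765))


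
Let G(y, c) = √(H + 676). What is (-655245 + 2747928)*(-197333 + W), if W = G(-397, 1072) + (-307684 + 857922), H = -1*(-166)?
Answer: 738518294115 + 2092683*√842 ≈ 7.3858e+11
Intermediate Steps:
H = 166
G(y, c) = √842 (G(y, c) = √(166 + 676) = √842)
W = 550238 + √842 (W = √842 + (-307684 + 857922) = √842 + 550238 = 550238 + √842 ≈ 5.5027e+5)
(-655245 + 2747928)*(-197333 + W) = (-655245 + 2747928)*(-197333 + (550238 + √842)) = 2092683*(352905 + √842) = 738518294115 + 2092683*√842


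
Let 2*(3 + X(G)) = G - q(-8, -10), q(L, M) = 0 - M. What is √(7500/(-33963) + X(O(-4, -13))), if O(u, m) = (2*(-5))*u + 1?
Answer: 5*√251801682/22642 ≈ 3.5042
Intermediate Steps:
q(L, M) = -M
O(u, m) = 1 - 10*u (O(u, m) = -10*u + 1 = 1 - 10*u)
X(G) = -8 + G/2 (X(G) = -3 + (G - (-1)*(-10))/2 = -3 + (G - 1*10)/2 = -3 + (G - 10)/2 = -3 + (-10 + G)/2 = -3 + (-5 + G/2) = -8 + G/2)
√(7500/(-33963) + X(O(-4, -13))) = √(7500/(-33963) + (-8 + (1 - 10*(-4))/2)) = √(7500*(-1/33963) + (-8 + (1 + 40)/2)) = √(-2500/11321 + (-8 + (½)*41)) = √(-2500/11321 + (-8 + 41/2)) = √(-2500/11321 + 25/2) = √(278025/22642) = 5*√251801682/22642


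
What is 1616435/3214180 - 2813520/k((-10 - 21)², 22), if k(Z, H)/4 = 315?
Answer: -30137076685/13499556 ≈ -2232.4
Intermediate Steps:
k(Z, H) = 1260 (k(Z, H) = 4*315 = 1260)
1616435/3214180 - 2813520/k((-10 - 21)², 22) = 1616435/3214180 - 2813520/1260 = 1616435*(1/3214180) - 2813520*1/1260 = 323287/642836 - 46892/21 = -30137076685/13499556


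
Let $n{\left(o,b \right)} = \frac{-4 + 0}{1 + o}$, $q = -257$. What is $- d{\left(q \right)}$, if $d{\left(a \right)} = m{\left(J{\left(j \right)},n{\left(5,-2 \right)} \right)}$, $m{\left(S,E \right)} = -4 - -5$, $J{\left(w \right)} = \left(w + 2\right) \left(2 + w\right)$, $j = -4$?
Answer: $-1$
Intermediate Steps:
$n{\left(o,b \right)} = - \frac{4}{1 + o}$
$J{\left(w \right)} = \left(2 + w\right)^{2}$ ($J{\left(w \right)} = \left(2 + w\right) \left(2 + w\right) = \left(2 + w\right)^{2}$)
$m{\left(S,E \right)} = 1$ ($m{\left(S,E \right)} = -4 + 5 = 1$)
$d{\left(a \right)} = 1$
$- d{\left(q \right)} = \left(-1\right) 1 = -1$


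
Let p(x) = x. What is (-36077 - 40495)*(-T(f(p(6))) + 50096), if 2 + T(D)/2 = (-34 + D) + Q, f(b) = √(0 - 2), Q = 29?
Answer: -3837022920 + 153144*I*√2 ≈ -3.837e+9 + 2.1658e+5*I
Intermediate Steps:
f(b) = I*√2 (f(b) = √(-2) = I*√2)
T(D) = -14 + 2*D (T(D) = -4 + 2*((-34 + D) + 29) = -4 + 2*(-5 + D) = -4 + (-10 + 2*D) = -14 + 2*D)
(-36077 - 40495)*(-T(f(p(6))) + 50096) = (-36077 - 40495)*(-(-14 + 2*(I*√2)) + 50096) = -76572*(-(-14 + 2*I*√2) + 50096) = -76572*((14 - 2*I*√2) + 50096) = -76572*(50110 - 2*I*√2) = -3837022920 + 153144*I*√2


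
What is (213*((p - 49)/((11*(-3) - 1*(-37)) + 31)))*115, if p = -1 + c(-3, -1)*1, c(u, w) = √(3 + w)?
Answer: -244950/7 + 4899*√2/7 ≈ -34003.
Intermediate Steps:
p = -1 + √2 (p = -1 + √(3 - 1)*1 = -1 + √2*1 = -1 + √2 ≈ 0.41421)
(213*((p - 49)/((11*(-3) - 1*(-37)) + 31)))*115 = (213*(((-1 + √2) - 49)/((11*(-3) - 1*(-37)) + 31)))*115 = (213*((-50 + √2)/((-33 + 37) + 31)))*115 = (213*((-50 + √2)/(4 + 31)))*115 = (213*((-50 + √2)/35))*115 = (213*((-50 + √2)*(1/35)))*115 = (213*(-10/7 + √2/35))*115 = (-2130/7 + 213*√2/35)*115 = -244950/7 + 4899*√2/7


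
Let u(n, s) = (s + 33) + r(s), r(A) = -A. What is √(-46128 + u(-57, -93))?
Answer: I*√46095 ≈ 214.7*I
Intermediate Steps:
u(n, s) = 33 (u(n, s) = (s + 33) - s = (33 + s) - s = 33)
√(-46128 + u(-57, -93)) = √(-46128 + 33) = √(-46095) = I*√46095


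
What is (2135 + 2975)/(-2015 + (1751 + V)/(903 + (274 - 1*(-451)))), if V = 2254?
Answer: -1663816/655283 ≈ -2.5391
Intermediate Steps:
(2135 + 2975)/(-2015 + (1751 + V)/(903 + (274 - 1*(-451)))) = (2135 + 2975)/(-2015 + (1751 + 2254)/(903 + (274 - 1*(-451)))) = 5110/(-2015 + 4005/(903 + (274 + 451))) = 5110/(-2015 + 4005/(903 + 725)) = 5110/(-2015 + 4005/1628) = 5110/(-3276415/1628) = 5110*(-1628/3276415) = -1663816/655283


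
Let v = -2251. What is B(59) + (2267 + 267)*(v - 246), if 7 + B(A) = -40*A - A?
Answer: -6329824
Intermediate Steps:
B(A) = -7 - 41*A (B(A) = -7 + (-40*A - A) = -7 - 41*A)
B(59) + (2267 + 267)*(v - 246) = (-7 - 41*59) + (2267 + 267)*(-2251 - 246) = (-7 - 2419) + 2534*(-2497) = -2426 - 6327398 = -6329824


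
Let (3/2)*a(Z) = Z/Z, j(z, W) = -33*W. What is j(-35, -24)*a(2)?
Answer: 528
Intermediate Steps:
a(Z) = ⅔ (a(Z) = 2*(Z/Z)/3 = (⅔)*1 = ⅔)
j(-35, -24)*a(2) = -33*(-24)*(⅔) = 792*(⅔) = 528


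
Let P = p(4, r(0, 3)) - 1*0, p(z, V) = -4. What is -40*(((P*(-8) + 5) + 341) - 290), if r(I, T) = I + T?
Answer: -3520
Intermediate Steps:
P = -4 (P = -4 - 1*0 = -4 + 0 = -4)
-40*(((P*(-8) + 5) + 341) - 290) = -40*(((-4*(-8) + 5) + 341) - 290) = -40*(((32 + 5) + 341) - 290) = -40*((37 + 341) - 290) = -40*(378 - 290) = -40*88 = -3520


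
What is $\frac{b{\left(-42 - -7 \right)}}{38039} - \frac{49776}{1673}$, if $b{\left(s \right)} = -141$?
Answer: $- \frac{1893665157}{63639247} \approx -29.756$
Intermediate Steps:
$\frac{b{\left(-42 - -7 \right)}}{38039} - \frac{49776}{1673} = - \frac{141}{38039} - \frac{49776}{1673} = - \frac{1893665157}{63639247}$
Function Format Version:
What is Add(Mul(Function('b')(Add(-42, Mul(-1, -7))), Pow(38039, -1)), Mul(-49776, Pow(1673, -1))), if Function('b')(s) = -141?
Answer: Rational(-1893665157, 63639247) ≈ -29.756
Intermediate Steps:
Add(Mul(Function('b')(Add(-42, Mul(-1, -7))), Pow(38039, -1)), Mul(-49776, Pow(1673, -1))) = Add(Mul(-141, Pow(38039, -1)), Mul(-49776, Pow(1673, -1))) = Add(Mul(-141, Rational(1, 38039)), Mul(-49776, Rational(1, 1673))) = Add(Rational(-141, 38039), Rational(-49776, 1673)) = Rational(-1893665157, 63639247)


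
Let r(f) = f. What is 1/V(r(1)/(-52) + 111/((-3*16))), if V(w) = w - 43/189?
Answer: -39312/100609 ≈ -0.39074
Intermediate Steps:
V(w) = -43/189 + w (V(w) = w - 43*1/189 = w - 43/189 = -43/189 + w)
1/V(r(1)/(-52) + 111/((-3*16))) = 1/(-43/189 + (1/(-52) + 111/((-3*16)))) = 1/(-43/189 + (1*(-1/52) + 111/(-48))) = 1/(-43/189 + (-1/52 + 111*(-1/48))) = 1/(-43/189 + (-1/52 - 37/16)) = 1/(-43/189 - 485/208) = 1/(-100609/39312) = -39312/100609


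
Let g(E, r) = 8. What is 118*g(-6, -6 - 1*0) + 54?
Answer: 998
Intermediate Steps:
118*g(-6, -6 - 1*0) + 54 = 118*8 + 54 = 944 + 54 = 998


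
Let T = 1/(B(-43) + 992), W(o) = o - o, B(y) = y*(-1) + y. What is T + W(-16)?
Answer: 1/992 ≈ 0.0010081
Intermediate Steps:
B(y) = 0 (B(y) = -y + y = 0)
W(o) = 0
T = 1/992 (T = 1/(0 + 992) = 1/992 ≈ 0.0010081)
T + W(-16) = 1/992 + 0 = 1/992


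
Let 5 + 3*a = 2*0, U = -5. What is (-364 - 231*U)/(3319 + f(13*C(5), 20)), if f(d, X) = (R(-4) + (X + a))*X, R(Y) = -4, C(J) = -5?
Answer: 2373/10817 ≈ 0.21938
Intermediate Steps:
a = -5/3 (a = -5/3 + (2*0)/3 = -5/3 + (⅓)*0 = -5/3 + 0 = -5/3 ≈ -1.6667)
f(d, X) = X*(-17/3 + X) (f(d, X) = (-4 + (X - 5/3))*X = (-4 + (-5/3 + X))*X = (-17/3 + X)*X = X*(-17/3 + X))
(-364 - 231*U)/(3319 + f(13*C(5), 20)) = (-364 - 231*(-5))/(3319 + (⅓)*20*(-17 + 3*20)) = (-364 + 1155)/(3319 + (⅓)*20*(-17 + 60)) = 791/(3319 + (⅓)*20*43) = 791/(3319 + 860/3) = 791/(10817/3) = 791*(3/10817) = 2373/10817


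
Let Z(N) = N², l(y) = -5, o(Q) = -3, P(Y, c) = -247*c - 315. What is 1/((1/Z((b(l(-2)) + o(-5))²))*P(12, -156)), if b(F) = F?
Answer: 4096/38217 ≈ 0.10718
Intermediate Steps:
P(Y, c) = -315 - 247*c
1/((1/Z((b(l(-2)) + o(-5))²))*P(12, -156)) = 1/((1/(((-5 - 3)²)²))*(-315 - 247*(-156))) = 1/((1/(((-8)²)²))*(-315 + 38532)) = 1/(1/(64²)*38217) = (1/38217)/1/4096 = (1/38217)/(1/4096) = 4096*(1/38217) = 4096/38217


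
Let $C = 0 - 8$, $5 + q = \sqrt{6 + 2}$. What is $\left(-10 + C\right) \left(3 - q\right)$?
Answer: $-144 + 36 \sqrt{2} \approx -93.088$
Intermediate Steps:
$q = -5 + 2 \sqrt{2}$ ($q = -5 + \sqrt{6 + 2} = -5 + \sqrt{8} = -5 + 2 \sqrt{2} \approx -2.1716$)
$C = -8$ ($C = 0 - 8 = -8$)
$\left(-10 + C\right) \left(3 - q\right) = \left(-10 - 8\right) \left(3 - \left(-5 + 2 \sqrt{2}\right)\right) = - 18 \left(3 + \left(5 - 2 \sqrt{2}\right)\right) = - 18 \left(8 - 2 \sqrt{2}\right) = -144 + 36 \sqrt{2}$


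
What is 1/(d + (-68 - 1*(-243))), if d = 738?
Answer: 1/913 ≈ 0.0010953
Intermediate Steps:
1/(d + (-68 - 1*(-243))) = 1/(738 + (-68 - 1*(-243))) = 1/(738 + (-68 + 243)) = 1/(738 + 175) = 1/913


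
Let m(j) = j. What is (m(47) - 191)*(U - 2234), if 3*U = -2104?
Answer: 422688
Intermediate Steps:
U = -2104/3 (U = (1/3)*(-2104) = -2104/3 ≈ -701.33)
(m(47) - 191)*(U - 2234) = (47 - 191)*(-2104/3 - 2234) = -144*(-8806/3) = 422688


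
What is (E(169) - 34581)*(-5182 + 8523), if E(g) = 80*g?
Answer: -70364801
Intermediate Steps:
(E(169) - 34581)*(-5182 + 8523) = (80*169 - 34581)*(-5182 + 8523) = (13520 - 34581)*3341 = -21061*3341 = -70364801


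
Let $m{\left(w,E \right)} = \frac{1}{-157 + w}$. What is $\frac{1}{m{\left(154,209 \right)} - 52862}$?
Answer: $- \frac{3}{158587} \approx -1.8917 \cdot 10^{-5}$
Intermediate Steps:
$\frac{1}{m{\left(154,209 \right)} - 52862} = \frac{1}{\frac{1}{-157 + 154} - 52862} = \frac{1}{\frac{1}{-3} - 52862} = \frac{1}{- \frac{1}{3} - 52862} = \frac{1}{- \frac{158587}{3}} = - \frac{3}{158587}$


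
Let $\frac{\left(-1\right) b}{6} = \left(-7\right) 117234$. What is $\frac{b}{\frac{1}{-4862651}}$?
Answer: $-23942857148028$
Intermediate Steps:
$b = 4923828$ ($b = - 6 \left(\left(-7\right) 117234\right) = \left(-6\right) \left(-820638\right) = 4923828$)
$\frac{b}{\frac{1}{-4862651}} = \frac{4923828}{\frac{1}{-4862651}} = \frac{4923828}{- \frac{1}{4862651}} = 4923828 \left(-4862651\right) = -23942857148028$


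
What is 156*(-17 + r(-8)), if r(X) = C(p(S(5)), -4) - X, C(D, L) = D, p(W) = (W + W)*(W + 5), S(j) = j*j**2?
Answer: 5068596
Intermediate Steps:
S(j) = j**3
p(W) = 2*W*(5 + W) (p(W) = (2*W)*(5 + W) = 2*W*(5 + W))
r(X) = 32500 - X (r(X) = 2*5**3*(5 + 5**3) - X = 2*125*(5 + 125) - X = 2*125*130 - X = 32500 - X)
156*(-17 + r(-8)) = 156*(-17 + (32500 - 1*(-8))) = 156*(-17 + (32500 + 8)) = 156*(-17 + 32508) = 156*32491 = 5068596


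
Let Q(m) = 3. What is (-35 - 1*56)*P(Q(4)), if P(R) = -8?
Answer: 728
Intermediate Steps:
(-35 - 1*56)*P(Q(4)) = (-35 - 1*56)*(-8) = (-35 - 56)*(-8) = -91*(-8) = 728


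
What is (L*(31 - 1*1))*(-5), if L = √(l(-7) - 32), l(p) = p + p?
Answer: -150*I*√46 ≈ -1017.3*I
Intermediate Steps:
l(p) = 2*p
L = I*√46 (L = √(2*(-7) - 32) = √(-14 - 32) = √(-46) = I*√46 ≈ 6.7823*I)
(L*(31 - 1*1))*(-5) = ((I*√46)*(31 - 1*1))*(-5) = ((I*√46)*(31 - 1))*(-5) = ((I*√46)*30)*(-5) = (30*I*√46)*(-5) = -150*I*√46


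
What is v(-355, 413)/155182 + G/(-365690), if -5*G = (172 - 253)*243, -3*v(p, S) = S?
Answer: -2479622942/212806895925 ≈ -0.011652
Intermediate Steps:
v(p, S) = -S/3
G = 19683/5 (G = -(172 - 253)*243/5 = -(-81)*243/5 = -1/5*(-19683) = 19683/5 ≈ 3936.6)
v(-355, 413)/155182 + G/(-365690) = -1/3*413/155182 + (19683/5)/(-365690) = -413/3*1/155182 + (19683/5)*(-1/365690) = -413/465546 - 19683/1828450 = -2479622942/212806895925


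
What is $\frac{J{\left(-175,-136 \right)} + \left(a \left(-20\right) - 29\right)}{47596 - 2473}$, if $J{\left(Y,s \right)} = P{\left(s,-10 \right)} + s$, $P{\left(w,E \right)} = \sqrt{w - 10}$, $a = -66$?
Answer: $\frac{385}{15041} + \frac{i \sqrt{146}}{45123} \approx 0.025597 + 0.00026778 i$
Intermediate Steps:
$P{\left(w,E \right)} = \sqrt{-10 + w}$ ($P{\left(w,E \right)} = \sqrt{w - 10} = \sqrt{-10 + w}$)
$J{\left(Y,s \right)} = s + \sqrt{-10 + s}$ ($J{\left(Y,s \right)} = \sqrt{-10 + s} + s = s + \sqrt{-10 + s}$)
$\frac{J{\left(-175,-136 \right)} + \left(a \left(-20\right) - 29\right)}{47596 - 2473} = \frac{\left(-136 + \sqrt{-10 - 136}\right) - -1291}{47596 - 2473} = \frac{\left(-136 + \sqrt{-146}\right) + \left(1320 - 29\right)}{45123} = \left(\left(-136 + i \sqrt{146}\right) + 1291\right) \frac{1}{45123} = \left(1155 + i \sqrt{146}\right) \frac{1}{45123} = \frac{385}{15041} + \frac{i \sqrt{146}}{45123}$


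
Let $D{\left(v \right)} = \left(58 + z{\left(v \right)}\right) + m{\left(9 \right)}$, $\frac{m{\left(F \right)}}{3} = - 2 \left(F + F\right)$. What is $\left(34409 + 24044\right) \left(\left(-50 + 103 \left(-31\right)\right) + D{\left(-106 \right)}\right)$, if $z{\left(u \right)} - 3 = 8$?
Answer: $-191842746$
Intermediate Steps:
$z{\left(u \right)} = 11$ ($z{\left(u \right)} = 3 + 8 = 11$)
$m{\left(F \right)} = - 12 F$ ($m{\left(F \right)} = 3 \left(- 2 \left(F + F\right)\right) = 3 \left(- 2 \cdot 2 F\right) = 3 \left(- 4 F\right) = - 12 F$)
$D{\left(v \right)} = -39$ ($D{\left(v \right)} = \left(58 + 11\right) - 108 = 69 - 108 = -39$)
$\left(34409 + 24044\right) \left(\left(-50 + 103 \left(-31\right)\right) + D{\left(-106 \right)}\right) = \left(34409 + 24044\right) \left(\left(-50 + 103 \left(-31\right)\right) - 39\right) = 58453 \left(\left(-50 - 3193\right) - 39\right) = 58453 \left(-3243 - 39\right) = 58453 \left(-3282\right) = -191842746$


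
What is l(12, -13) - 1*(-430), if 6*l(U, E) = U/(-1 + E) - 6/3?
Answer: 9020/21 ≈ 429.52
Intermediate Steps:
l(U, E) = -⅓ + U/(6*(-1 + E)) (l(U, E) = (U/(-1 + E) - 6/3)/6 = (U/(-1 + E) - 6*⅓)/6 = (U/(-1 + E) - 2)/6 = (-2 + U/(-1 + E))/6 = -⅓ + U/(6*(-1 + E)))
l(12, -13) - 1*(-430) = (2 + 12 - 2*(-13))/(6*(-1 - 13)) - 1*(-430) = (⅙)*(2 + 12 + 26)/(-14) + 430 = (⅙)*(-1/14)*40 + 430 = -10/21 + 430 = 9020/21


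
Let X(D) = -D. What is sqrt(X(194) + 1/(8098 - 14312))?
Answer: I*sqrt(7491082638)/6214 ≈ 13.928*I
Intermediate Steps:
sqrt(X(194) + 1/(8098 - 14312)) = sqrt(-1*194 + 1/(8098 - 14312)) = sqrt(-194 + 1/(-6214)) = sqrt(-194 - 1/6214) = sqrt(-1205517/6214) = I*sqrt(7491082638)/6214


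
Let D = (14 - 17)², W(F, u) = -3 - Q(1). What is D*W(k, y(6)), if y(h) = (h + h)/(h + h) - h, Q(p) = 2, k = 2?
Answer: -45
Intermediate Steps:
y(h) = 1 - h (y(h) = (2*h)/((2*h)) - h = (2*h)*(1/(2*h)) - h = 1 - h)
W(F, u) = -5 (W(F, u) = -3 - 1*2 = -3 - 2 = -5)
D = 9 (D = (-3)² = 9)
D*W(k, y(6)) = 9*(-5) = -45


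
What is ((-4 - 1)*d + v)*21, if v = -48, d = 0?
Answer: -1008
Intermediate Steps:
((-4 - 1)*d + v)*21 = ((-4 - 1)*0 - 48)*21 = (-5*0 - 48)*21 = (0 - 48)*21 = -48*21 = -1008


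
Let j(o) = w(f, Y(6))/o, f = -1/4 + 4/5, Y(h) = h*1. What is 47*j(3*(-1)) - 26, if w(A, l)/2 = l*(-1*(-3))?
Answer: -590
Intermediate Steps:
Y(h) = h
f = 11/20 (f = -1*¼ + 4*(⅕) = -¼ + ⅘ = 11/20 ≈ 0.55000)
w(A, l) = 6*l (w(A, l) = 2*(l*(-1*(-3))) = 2*(l*3) = 2*(3*l) = 6*l)
j(o) = 36/o (j(o) = (6*6)/o = 36/o)
47*j(3*(-1)) - 26 = 47*(36/((3*(-1)))) - 26 = 47*(36/(-3)) - 26 = 47*(36*(-⅓)) - 26 = 47*(-12) - 26 = -564 - 26 = -590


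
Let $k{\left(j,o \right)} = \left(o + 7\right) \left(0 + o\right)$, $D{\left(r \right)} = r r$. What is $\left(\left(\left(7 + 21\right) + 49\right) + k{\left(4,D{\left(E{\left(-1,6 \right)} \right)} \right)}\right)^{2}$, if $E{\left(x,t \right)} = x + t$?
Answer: $769129$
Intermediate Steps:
$E{\left(x,t \right)} = t + x$
$D{\left(r \right)} = r^{2}$
$k{\left(j,o \right)} = o \left(7 + o\right)$ ($k{\left(j,o \right)} = \left(7 + o\right) o = o \left(7 + o\right)$)
$\left(\left(\left(7 + 21\right) + 49\right) + k{\left(4,D{\left(E{\left(-1,6 \right)} \right)} \right)}\right)^{2} = \left(\left(\left(7 + 21\right) + 49\right) + \left(6 - 1\right)^{2} \left(7 + \left(6 - 1\right)^{2}\right)\right)^{2} = \left(\left(28 + 49\right) + 5^{2} \left(7 + 5^{2}\right)\right)^{2} = \left(77 + 25 \left(7 + 25\right)\right)^{2} = \left(77 + 25 \cdot 32\right)^{2} = \left(77 + 800\right)^{2} = 877^{2} = 769129$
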